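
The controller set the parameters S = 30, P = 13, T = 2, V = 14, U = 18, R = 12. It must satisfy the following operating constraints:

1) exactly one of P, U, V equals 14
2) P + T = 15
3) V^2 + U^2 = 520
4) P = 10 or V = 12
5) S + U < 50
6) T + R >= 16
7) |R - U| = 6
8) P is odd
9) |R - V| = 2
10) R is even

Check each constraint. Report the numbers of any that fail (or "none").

No — constraints 4, 6 are not satisfied.

1) P=13, U=18, V=14; 1 of them equals 14  yes
2) P + T = 13 + 2 = 15  yes
3) V^2 + U^2 = 14^2 + 18^2 = 196 + 324 = 520  yes
4) P = 13 ≠ 10 and V = 14 ≠ 12; both disjuncts false  no
5) S + U = 30 + 18 = 48; 48 < 50  yes
6) T + R = 2 + 12 = 14; 14 < 16, bound 16 not met  no
7) |12 - 18| = 6  yes
8) P = 13 is odd  yes
9) |12 - 14| = 2  yes
10) R = 12 is even  yes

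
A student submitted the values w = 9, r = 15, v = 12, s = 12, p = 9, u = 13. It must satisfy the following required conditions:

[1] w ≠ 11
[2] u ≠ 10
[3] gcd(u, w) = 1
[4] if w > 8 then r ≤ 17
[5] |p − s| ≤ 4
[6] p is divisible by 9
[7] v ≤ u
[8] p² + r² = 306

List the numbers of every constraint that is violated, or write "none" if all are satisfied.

[1] w = 9, and 9 ≠ 11 — holds.
[2] u = 13, and 13 ≠ 10 — holds.
[3] gcd(13, 9) = 1 — holds.
[4] w = 9 > 8, so we need r ≤ 17; r = 15 ≤ 17 — holds.
[5] |9 − 12| = 3; 3 ≤ 4 — holds.
[6] 9 / 9 = 1, so 9 divides 9 — holds.
[7] v = 12, u = 13; 12 ≤ 13 — holds.
[8] p² + r² = 9² + 15² = 81 + 225 = 306 — holds.

The assignment satisfies every constraint.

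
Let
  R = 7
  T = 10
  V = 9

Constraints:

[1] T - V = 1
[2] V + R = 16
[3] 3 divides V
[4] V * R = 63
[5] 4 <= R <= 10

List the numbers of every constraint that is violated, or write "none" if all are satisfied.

[1] T - V = 10 - 9 = 1  OK
[2] V + R = 9 + 7 = 16  OK
[3] 9 / 3 = 3, so 3 divides 9  OK
[4] V * R = 9 * 7 = 63  OK
[5] R = 7 lies in [4, 10]  OK

The assignment satisfies every constraint.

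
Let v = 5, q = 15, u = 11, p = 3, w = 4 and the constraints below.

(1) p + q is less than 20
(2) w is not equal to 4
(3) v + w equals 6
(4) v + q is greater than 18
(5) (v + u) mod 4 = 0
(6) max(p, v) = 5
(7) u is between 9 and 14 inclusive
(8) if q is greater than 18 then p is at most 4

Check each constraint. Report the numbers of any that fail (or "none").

No — constraints 2, 3 are not satisfied.

(1) p + q = 3 + 15 = 18; 18 < 20  true
(2) w = 4, but 4 is required to differ  false
(3) v + w = 5 + 4 = 9, not 6  false
(4) v + q = 5 + 15 = 20; 20 > 18  true
(5) v + u = 16; 16 mod 4 = 0  true
(6) max(3, 5) = 5  true
(7) u = 11 lies in [9, 14]  true
(8) q = 15, not > 18; antecedent false, conditional vacuously true  true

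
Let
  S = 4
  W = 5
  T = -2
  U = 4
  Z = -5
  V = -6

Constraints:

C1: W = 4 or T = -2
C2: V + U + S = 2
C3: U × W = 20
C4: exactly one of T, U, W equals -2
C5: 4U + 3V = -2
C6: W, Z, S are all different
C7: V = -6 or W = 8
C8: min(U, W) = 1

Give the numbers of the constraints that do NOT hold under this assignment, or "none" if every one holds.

C1: W = 5 ≠ 4, but T = -2 = -2 (second disjunct) — satisfied.
C2: V + U + S = -6 + 4 + 4 = 2 — satisfied.
C3: U × W = 4 × 5 = 20 — satisfied.
C4: T=-2, U=4, W=5; 1 of them equals -2 — satisfied.
C5: 4U + 3V = 4(4) + 3(-6) = -2 — satisfied.
C6: values 5, -5, 4 are pairwise distinct — satisfied.
C7: V = -6 = -6 (first disjunct) — satisfied.
C8: min(4, 5) = 4, not 1 — violated.

Constraint 8 does not hold.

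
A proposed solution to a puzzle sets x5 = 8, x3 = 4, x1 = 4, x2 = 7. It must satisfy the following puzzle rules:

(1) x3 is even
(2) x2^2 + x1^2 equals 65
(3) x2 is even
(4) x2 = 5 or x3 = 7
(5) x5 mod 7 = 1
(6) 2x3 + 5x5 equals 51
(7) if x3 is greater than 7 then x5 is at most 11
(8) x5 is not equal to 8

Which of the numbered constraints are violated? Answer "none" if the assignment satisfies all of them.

Violated: 3, 4, 6, 8.

(1) x3 = 4 is even  ✓
(2) x2^2 + x1^2 = 7^2 + 4^2 = 49 + 16 = 65  ✓
(3) x2 = 7 is odd  ✗
(4) x2 = 7 ≠ 5 and x3 = 4 ≠ 7; both disjuncts false  ✗
(5) 8 mod 7 = 1  ✓
(6) 2x3 + 5x5 = 2(4) + 5(8) = 48, not 51  ✗
(7) x3 = 4, not > 7; antecedent false, conditional vacuously true  ✓
(8) x5 = 8, but 8 is required to differ  ✗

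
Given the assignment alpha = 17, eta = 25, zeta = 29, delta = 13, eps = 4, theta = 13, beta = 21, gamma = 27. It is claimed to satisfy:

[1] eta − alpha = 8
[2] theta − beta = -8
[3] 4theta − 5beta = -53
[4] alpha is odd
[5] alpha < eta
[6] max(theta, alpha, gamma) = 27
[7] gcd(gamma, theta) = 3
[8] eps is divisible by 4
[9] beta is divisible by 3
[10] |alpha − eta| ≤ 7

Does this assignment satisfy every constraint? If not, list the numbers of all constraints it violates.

Violated: 7 and 10.

[1] eta − alpha = 25 − 17 = 8  true
[2] theta − beta = 13 − 21 = -8  true
[3] 4theta − 5beta = 4(13) − 5(21) = -53  true
[4] alpha = 17 is odd  true
[5] alpha = 17, eta = 25; 17 < 25  true
[6] max(13, 17, 27) = 27  true
[7] gcd(27, 13) = 1, not 3  false
[8] 4 / 4 = 1, so 4 divides 4  true
[9] 21 / 3 = 7, so 3 divides 21  true
[10] |17 − 25| = 8; 8 > 7, exceeds bound 7  false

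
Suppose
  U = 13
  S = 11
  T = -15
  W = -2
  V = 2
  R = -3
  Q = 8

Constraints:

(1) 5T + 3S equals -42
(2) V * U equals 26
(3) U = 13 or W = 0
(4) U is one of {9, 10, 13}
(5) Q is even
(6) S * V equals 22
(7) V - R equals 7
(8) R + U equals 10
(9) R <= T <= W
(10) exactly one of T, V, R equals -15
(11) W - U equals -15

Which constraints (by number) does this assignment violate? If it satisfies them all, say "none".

The assignment fails constraints 7 and 9.

(1) 5T + 3S = 5(-15) + 3(11) = -42 — satisfied.
(2) V * U = 2 * 13 = 26 — satisfied.
(3) U = 13 = 13 (first disjunct) — satisfied.
(4) U = 13 is in {9, 10, 13} — satisfied.
(5) Q = 8 is even — satisfied.
(6) S * V = 11 * 2 = 22 — satisfied.
(7) V - R = 2 - (-3) = 5, not 7 — violated.
(8) R + U = -3 + 13 = 10 — satisfied.
(9) values -3, -15, -2; R = -3 is not <= T = -15 — violated.
(10) T=-15, V=2, R=-3; 1 of them equals -15 — satisfied.
(11) W - U = -2 - 13 = -15 — satisfied.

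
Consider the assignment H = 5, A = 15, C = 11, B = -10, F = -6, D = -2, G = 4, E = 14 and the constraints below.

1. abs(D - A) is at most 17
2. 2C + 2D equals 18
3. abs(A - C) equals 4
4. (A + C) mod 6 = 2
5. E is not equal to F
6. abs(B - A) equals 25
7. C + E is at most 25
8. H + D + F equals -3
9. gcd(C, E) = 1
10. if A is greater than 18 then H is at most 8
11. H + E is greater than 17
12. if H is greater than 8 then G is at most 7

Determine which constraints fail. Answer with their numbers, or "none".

All constraints are satisfied.

1. abs(-2 - 15) = 17; 17 ≤ 17  OK
2. 2C + 2D = 2(11) + 2(-2) = 18  OK
3. abs(15 - 11) = 4  OK
4. A + C = 26; 26 mod 6 = 2  OK
5. E = 14, F = -6; distinct  OK
6. abs(-10 - 15) = 25  OK
7. C + E = 11 + 14 = 25; 25 ≤ 25  OK
8. H + D + F = 5 + (-2) + (-6) = -3  OK
9. gcd(11, 14) = 1  OK
10. A = 15, not > 18; antecedent false, conditional vacuously true  OK
11. H + E = 5 + 14 = 19; 19 > 17  OK
12. H = 5, not > 8; antecedent false, conditional vacuously true  OK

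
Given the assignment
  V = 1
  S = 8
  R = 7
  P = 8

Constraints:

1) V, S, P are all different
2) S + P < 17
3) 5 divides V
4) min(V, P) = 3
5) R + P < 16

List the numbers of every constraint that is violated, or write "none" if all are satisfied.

Constraints 1, 3, and 4 do not hold.

1) S = P = 8, not all different — fails.
2) S + P = 8 + 8 = 16; 16 < 17 — holds.
3) 1 = 5×0 + 1, so 5 does not divide 1 — fails.
4) min(1, 8) = 1, not 3 — fails.
5) R + P = 7 + 8 = 15; 15 < 16 — holds.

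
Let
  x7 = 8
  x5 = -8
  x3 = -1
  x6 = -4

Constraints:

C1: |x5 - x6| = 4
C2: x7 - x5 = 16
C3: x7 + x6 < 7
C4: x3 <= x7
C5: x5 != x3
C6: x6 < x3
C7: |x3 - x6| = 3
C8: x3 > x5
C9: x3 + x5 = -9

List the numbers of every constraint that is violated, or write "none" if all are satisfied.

Yes — all constraints hold.

C1: |-8 - (-4)| = 4 — satisfied.
C2: x7 - x5 = 8 - (-8) = 16 — satisfied.
C3: x7 + x6 = 8 + (-4) = 4; 4 < 7 — satisfied.
C4: x3 = -1, x7 = 8; -1 ≤ 8 — satisfied.
C5: x5 = -8, x3 = -1; distinct — satisfied.
C6: x6 = -4, x3 = -1; -4 < -1 — satisfied.
C7: |-1 - (-4)| = 3 — satisfied.
C8: x3 = -1, x5 = -8; -1 > -8 — satisfied.
C9: x3 + x5 = -1 + (-8) = -9 — satisfied.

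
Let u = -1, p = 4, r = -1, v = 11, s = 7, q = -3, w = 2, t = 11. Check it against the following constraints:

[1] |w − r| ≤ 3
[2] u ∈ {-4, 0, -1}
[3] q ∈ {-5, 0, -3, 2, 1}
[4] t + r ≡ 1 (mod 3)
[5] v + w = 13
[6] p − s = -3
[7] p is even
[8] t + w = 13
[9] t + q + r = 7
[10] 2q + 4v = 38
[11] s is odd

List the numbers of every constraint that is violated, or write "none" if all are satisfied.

None — every constraint holds.

[1] |2 − (-1)| = 3; 3 ≤ 3 — OK.
[2] u = -1 is in {-4, 0, -1} — OK.
[3] q = -3 is in {-5, 0, -3, 2, 1} — OK.
[4] t + r = 10; 10 mod 3 = 1 — OK.
[5] v + w = 11 + 2 = 13 — OK.
[6] p − s = 4 − 7 = -3 — OK.
[7] p = 4 is even — OK.
[8] t + w = 11 + 2 = 13 — OK.
[9] t + q + r = 11 + (-3) + (-1) = 7 — OK.
[10] 2q + 4v = 2(-3) + 4(11) = 38 — OK.
[11] s = 7 is odd — OK.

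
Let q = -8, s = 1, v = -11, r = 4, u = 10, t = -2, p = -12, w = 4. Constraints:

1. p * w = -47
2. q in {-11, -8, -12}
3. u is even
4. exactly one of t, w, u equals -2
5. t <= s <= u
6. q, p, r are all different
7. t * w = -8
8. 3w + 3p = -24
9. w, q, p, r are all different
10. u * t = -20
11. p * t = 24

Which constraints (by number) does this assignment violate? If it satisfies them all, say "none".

1. p * w = -12 * 4 = -48, not -47 — does not hold.
2. q = -8 is in {-11, -8, -12} — holds.
3. u = 10 is even — holds.
4. t=-2, w=4, u=10; 1 of them equals -2 — holds.
5. values -2 <= 1 <= 10 — holds.
6. values -8, -12, 4 are pairwise distinct — holds.
7. t * w = -2 * 4 = -8 — holds.
8. 3w + 3p = 3(4) + 3(-12) = -24 — holds.
9. w = r = 4, not all different — does not hold.
10. u * t = 10 * (-2) = -20 — holds.
11. p * t = -12 * (-2) = 24 — holds.

The assignment fails constraints 1 and 9.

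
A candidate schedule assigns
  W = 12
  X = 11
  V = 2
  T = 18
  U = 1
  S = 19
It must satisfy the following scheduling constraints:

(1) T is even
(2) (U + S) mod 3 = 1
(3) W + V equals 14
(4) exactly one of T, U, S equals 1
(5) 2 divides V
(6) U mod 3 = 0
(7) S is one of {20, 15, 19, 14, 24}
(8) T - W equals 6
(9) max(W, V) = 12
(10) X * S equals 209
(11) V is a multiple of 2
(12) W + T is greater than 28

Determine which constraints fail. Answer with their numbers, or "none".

Constraints 2 and 6 do not hold.

(1) T = 18 is even  ✔
(2) U + S = 20; 20 mod 3 = 2, not 1  ✘
(3) W + V = 12 + 2 = 14  ✔
(4) T=18, U=1, S=19; 1 of them equals 1  ✔
(5) 2 / 2 = 1, so 2 divides 2  ✔
(6) 1 mod 3 = 1, not 0  ✘
(7) S = 19 is in {20, 15, 19, 14, 24}  ✔
(8) T - W = 18 - 12 = 6  ✔
(9) max(12, 2) = 12  ✔
(10) X * S = 11 * 19 = 209  ✔
(11) 2 / 2 = 1, so 2 divides 2  ✔
(12) W + T = 12 + 18 = 30; 30 > 28  ✔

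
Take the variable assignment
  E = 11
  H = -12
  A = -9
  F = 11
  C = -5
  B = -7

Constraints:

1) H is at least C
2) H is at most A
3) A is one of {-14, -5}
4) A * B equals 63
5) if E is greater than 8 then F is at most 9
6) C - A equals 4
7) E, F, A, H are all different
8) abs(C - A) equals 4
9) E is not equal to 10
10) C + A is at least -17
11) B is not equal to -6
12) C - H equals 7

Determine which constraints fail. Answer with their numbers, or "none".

1) H = -12, C = -5; -12 < -5 (want ≥)  FAIL
2) H = -12, A = -9; -12 ≤ -9  OK
3) A = -9 is not in {-14, -5}  FAIL
4) A * B = -9 * (-7) = 63  OK
5) E = 11 > 8, so we need F ≤ 9; but F = 11 > 9  FAIL
6) C - A = -5 - (-9) = 4  OK
7) E = F = 11, not all different  FAIL
8) abs(-5 - (-9)) = 4  OK
9) E = 11, and 11 ≠ 10  OK
10) C + A = -5 + (-9) = -14; -14 ≥ -17  OK
11) B = -7, and -7 ≠ -6  OK
12) C - H = -5 - (-12) = 7  OK

Constraints 1, 3, 5, 7 are violated.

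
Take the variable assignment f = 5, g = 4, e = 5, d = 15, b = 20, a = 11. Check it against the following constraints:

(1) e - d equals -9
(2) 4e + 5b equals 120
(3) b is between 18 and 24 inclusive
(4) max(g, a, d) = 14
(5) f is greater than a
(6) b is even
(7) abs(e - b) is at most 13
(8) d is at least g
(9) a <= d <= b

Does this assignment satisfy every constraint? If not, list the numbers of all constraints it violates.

(1) e - d = 5 - 15 = -10, not -9 — does not hold.
(2) 4e + 5b = 4(5) + 5(20) = 120 — holds.
(3) b = 20 lies in [18, 24] — holds.
(4) max(4, 11, 15) = 15, not 14 — does not hold.
(5) f = 5, a = 11; 5 ≤ 11 (want >) — does not hold.
(6) b = 20 is even — holds.
(7) abs(5 - 20) = 15; 15 > 13, exceeds bound 13 — does not hold.
(8) d = 15, g = 4; 15 ≥ 4 — holds.
(9) values 11 <= 15 <= 20 — holds.

Violated: 1, 4, 5, and 7.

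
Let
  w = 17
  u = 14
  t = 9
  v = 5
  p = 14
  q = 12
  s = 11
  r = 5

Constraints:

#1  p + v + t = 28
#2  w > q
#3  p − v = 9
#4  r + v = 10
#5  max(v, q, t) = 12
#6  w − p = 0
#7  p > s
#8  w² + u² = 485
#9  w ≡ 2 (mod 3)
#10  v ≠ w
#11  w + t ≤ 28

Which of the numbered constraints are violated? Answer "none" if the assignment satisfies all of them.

#1 p + v + t = 14 + 5 + 9 = 28 — satisfied.
#2 w = 17, q = 12; 17 > 12 — satisfied.
#3 p − v = 14 − 5 = 9 — satisfied.
#4 r + v = 5 + 5 = 10 — satisfied.
#5 max(5, 12, 9) = 12 — satisfied.
#6 w − p = 17 − 14 = 3, not 0 — violated.
#7 p = 14, s = 11; 14 > 11 — satisfied.
#8 w² + u² = 17² + 14² = 289 + 196 = 485 — satisfied.
#9 17 mod 3 = 2 — satisfied.
#10 v = 5, w = 17; distinct — satisfied.
#11 w + t = 17 + 9 = 26; 26 ≤ 28 — satisfied.

Constraint 6 does not hold.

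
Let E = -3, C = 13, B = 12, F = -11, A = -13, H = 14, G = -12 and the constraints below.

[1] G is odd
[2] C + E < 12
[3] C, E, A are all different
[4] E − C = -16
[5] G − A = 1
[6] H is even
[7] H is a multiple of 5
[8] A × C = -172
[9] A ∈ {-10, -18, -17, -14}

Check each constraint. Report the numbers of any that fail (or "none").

No — constraints 1, 7, 8, and 9 are not satisfied.

[1] G = -12 is even — violated.
[2] C + E = 13 + (-3) = 10; 10 < 12 — OK.
[3] values 13, -3, -13 are pairwise distinct — OK.
[4] E − C = -3 − 13 = -16 — OK.
[5] G − A = -12 − (-13) = 1 — OK.
[6] H = 14 is even — OK.
[7] 14 = 5×2 + 4, so 5 does not divide 14 — violated.
[8] A × C = -13 × 13 = -169, not -172 — violated.
[9] A = -13 is not in {-10, -18, -17, -14} — violated.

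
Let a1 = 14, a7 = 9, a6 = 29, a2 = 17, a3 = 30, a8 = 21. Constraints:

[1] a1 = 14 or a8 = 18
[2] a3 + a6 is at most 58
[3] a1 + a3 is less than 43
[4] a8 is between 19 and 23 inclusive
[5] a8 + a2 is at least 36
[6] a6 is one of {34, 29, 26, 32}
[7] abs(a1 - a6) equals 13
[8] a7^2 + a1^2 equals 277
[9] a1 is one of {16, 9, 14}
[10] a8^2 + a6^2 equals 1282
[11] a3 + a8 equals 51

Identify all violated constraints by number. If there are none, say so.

No — constraints 2, 3, 7 are not satisfied.

[1] a1 = 14 = 14 (first disjunct)  ✓
[2] a3 + a6 = 30 + 29 = 59; 59 > 58, bound 58 not met  ✗
[3] a1 + a3 = 14 + 30 = 44; 44 ≥ 43, bound 43 not met  ✗
[4] a8 = 21 lies in [19, 23]  ✓
[5] a8 + a2 = 21 + 17 = 38; 38 ≥ 36  ✓
[6] a6 = 29 is in {34, 29, 26, 32}  ✓
[7] abs(14 - 29) = 15, not 13  ✗
[8] a7^2 + a1^2 = 9^2 + 14^2 = 81 + 196 = 277  ✓
[9] a1 = 14 is in {16, 9, 14}  ✓
[10] a8^2 + a6^2 = 21^2 + 29^2 = 441 + 841 = 1282  ✓
[11] a3 + a8 = 30 + 21 = 51  ✓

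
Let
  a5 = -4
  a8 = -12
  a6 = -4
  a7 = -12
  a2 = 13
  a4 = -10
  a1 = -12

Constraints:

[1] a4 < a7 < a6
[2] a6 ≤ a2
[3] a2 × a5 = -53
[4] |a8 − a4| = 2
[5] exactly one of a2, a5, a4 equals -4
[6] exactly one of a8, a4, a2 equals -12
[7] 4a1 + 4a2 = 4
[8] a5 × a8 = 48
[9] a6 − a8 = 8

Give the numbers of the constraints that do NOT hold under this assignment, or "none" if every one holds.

The assignment fails constraints 1 and 3.

[1] values -10, -12, -4; a4 = -10 is not < a7 = -12 — fails.
[2] a6 = -4, a2 = 13; -4 ≤ 13 — holds.
[3] a2 × a5 = 13 × (-4) = -52, not -53 — fails.
[4] |-12 − (-10)| = 2 — holds.
[5] a2=13, a5=-4, a4=-10; 1 of them equals -4 — holds.
[6] a8=-12, a4=-10, a2=13; 1 of them equals -12 — holds.
[7] 4a1 + 4a2 = 4(-12) + 4(13) = 4 — holds.
[8] a5 × a8 = -4 × (-12) = 48 — holds.
[9] a6 − a8 = -4 − (-12) = 8 — holds.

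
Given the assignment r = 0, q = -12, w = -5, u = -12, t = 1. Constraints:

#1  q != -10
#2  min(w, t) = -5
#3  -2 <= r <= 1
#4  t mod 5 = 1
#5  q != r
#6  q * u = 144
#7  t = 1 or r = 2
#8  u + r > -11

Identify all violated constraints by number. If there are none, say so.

#1 q = -12, and -12 ≠ -10 — satisfied.
#2 min(-5, 1) = -5 — satisfied.
#3 r = 0 lies in [-2, 1] — satisfied.
#4 1 mod 5 = 1 — satisfied.
#5 q = -12, r = 0; distinct — satisfied.
#6 q * u = -12 * (-12) = 144 — satisfied.
#7 t = 1 = 1 (first disjunct) — satisfied.
#8 u + r = -12 + 0 = -12; -12 ≤ -11, bound -11 not met — violated.

The assignment fails constraint 8.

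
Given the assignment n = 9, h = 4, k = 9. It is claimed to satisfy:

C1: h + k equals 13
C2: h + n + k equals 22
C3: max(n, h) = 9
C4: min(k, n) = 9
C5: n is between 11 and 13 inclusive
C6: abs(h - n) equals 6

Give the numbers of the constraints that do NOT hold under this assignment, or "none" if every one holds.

C1: h + k = 4 + 9 = 13  OK
C2: h + n + k = 4 + 9 + 9 = 22  OK
C3: max(9, 4) = 9  OK
C4: min(9, 9) = 9  OK
C5: n = 9 is outside [11, 13]  FAIL
C6: abs(4 - 9) = 5, not 6  FAIL

The assignment fails constraints 5 and 6.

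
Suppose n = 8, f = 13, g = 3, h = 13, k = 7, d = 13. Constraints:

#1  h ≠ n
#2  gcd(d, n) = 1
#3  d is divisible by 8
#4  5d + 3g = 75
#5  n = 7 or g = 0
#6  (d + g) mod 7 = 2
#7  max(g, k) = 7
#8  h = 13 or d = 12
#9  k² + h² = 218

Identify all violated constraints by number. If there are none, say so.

No — constraints 3, 4, 5 are not satisfied.

#1 h = 13, n = 8; distinct  yes
#2 gcd(13, 8) = 1  yes
#3 13 = 8×1 + 5, so 8 does not divide 13  no
#4 5d + 3g = 5(13) + 3(3) = 74, not 75  no
#5 n = 8 ≠ 7 and g = 3 ≠ 0; both disjuncts false  no
#6 d + g = 16; 16 mod 7 = 2  yes
#7 max(3, 7) = 7  yes
#8 h = 13 = 13 (first disjunct)  yes
#9 k² + h² = 7² + 13² = 49 + 169 = 218  yes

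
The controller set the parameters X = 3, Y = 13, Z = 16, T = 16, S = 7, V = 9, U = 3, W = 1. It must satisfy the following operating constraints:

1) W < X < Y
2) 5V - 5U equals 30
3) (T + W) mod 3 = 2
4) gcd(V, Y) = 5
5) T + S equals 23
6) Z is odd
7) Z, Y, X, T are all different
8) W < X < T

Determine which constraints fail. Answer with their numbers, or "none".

No — constraints 4, 6, and 7 are not satisfied.

1) values 1 < 3 < 13 — holds.
2) 5V - 5U = 5(9) - 5(3) = 30 — holds.
3) T + W = 17; 17 mod 3 = 2 — holds.
4) gcd(9, 13) = 1, not 5 — does not hold.
5) T + S = 16 + 7 = 23 — holds.
6) Z = 16 is even — does not hold.
7) Z = T = 16, not all different — does not hold.
8) values 1 < 3 < 16 — holds.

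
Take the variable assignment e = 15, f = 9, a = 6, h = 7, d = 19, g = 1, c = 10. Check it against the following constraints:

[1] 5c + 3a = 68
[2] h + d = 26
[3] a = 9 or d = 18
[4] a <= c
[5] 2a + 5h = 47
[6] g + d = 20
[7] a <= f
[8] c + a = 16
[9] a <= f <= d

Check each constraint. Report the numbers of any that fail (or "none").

[1] 5c + 3a = 5(10) + 3(6) = 68  ✓
[2] h + d = 7 + 19 = 26  ✓
[3] a = 6 ≠ 9 and d = 19 ≠ 18; both disjuncts false  ✗
[4] a = 6, c = 10; 6 ≤ 10  ✓
[5] 2a + 5h = 2(6) + 5(7) = 47  ✓
[6] g + d = 1 + 19 = 20  ✓
[7] a = 6, f = 9; 6 ≤ 9  ✓
[8] c + a = 10 + 6 = 16  ✓
[9] values 6 <= 9 <= 19  ✓

Constraint 3 does not hold.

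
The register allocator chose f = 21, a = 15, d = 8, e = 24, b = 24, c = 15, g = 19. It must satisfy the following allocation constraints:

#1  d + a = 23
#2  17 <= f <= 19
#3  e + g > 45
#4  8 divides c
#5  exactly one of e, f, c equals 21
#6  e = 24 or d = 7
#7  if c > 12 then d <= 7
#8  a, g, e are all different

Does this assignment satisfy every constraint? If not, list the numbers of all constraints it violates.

Constraints 2, 3, 4, 7 do not hold.

#1 d + a = 8 + 15 = 23  true
#2 f = 21 is outside [17, 19]  false
#3 e + g = 24 + 19 = 43; 43 ≤ 45, bound 45 not met  false
#4 15 = 8*1 + 7, so 8 does not divide 15  false
#5 e=24, f=21, c=15; 1 of them equals 21  true
#6 e = 24 = 24 (first disjunct)  true
#7 c = 15 > 12, so we need d ≤ 7; but d = 8 > 7  false
#8 values 15, 19, 24 are pairwise distinct  true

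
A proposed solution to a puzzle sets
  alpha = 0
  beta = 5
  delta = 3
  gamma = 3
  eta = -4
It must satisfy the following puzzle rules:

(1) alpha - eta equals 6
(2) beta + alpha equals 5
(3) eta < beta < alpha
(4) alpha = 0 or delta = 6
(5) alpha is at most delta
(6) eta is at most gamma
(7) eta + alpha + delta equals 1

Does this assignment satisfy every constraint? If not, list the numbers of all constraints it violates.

(1) alpha - eta = 0 - (-4) = 4, not 6 — violated.
(2) beta + alpha = 5 + 0 = 5 — OK.
(3) values -4, 5, 0; beta = 5 is not < alpha = 0 — violated.
(4) alpha = 0 = 0 (first disjunct) — OK.
(5) alpha = 0, delta = 3; 0 ≤ 3 — OK.
(6) eta = -4, gamma = 3; -4 ≤ 3 — OK.
(7) eta + alpha + delta = -4 + 0 + 3 = -1, not 1 — violated.

No — constraints 1, 3, 7 are not satisfied.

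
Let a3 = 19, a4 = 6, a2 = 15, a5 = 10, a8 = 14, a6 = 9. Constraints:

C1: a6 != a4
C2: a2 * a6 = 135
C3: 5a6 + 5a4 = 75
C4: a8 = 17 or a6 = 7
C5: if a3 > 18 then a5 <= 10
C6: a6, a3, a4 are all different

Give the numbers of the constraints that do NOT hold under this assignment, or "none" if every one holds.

Violated: 4.

C1: a6 = 9, a4 = 6; distinct — OK.
C2: a2 * a6 = 15 * 9 = 135 — OK.
C3: 5a6 + 5a4 = 5(9) + 5(6) = 75 — OK.
C4: a8 = 14 ≠ 17 and a6 = 9 ≠ 7; both disjuncts false — violated.
C5: a3 = 19 > 18, so we need a5 ≤ 10; a5 = 10 ≤ 10 — OK.
C6: values 9, 19, 6 are pairwise distinct — OK.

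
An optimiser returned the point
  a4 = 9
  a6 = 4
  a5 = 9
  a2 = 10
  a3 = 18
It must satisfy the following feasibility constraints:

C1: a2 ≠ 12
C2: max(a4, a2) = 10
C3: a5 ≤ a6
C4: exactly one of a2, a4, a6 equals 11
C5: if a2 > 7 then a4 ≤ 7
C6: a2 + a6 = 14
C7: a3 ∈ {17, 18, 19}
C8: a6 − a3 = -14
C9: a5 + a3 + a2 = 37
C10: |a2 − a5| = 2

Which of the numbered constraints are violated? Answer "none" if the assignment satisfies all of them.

Constraints 3, 4, 5, and 10 do not hold.

C1: a2 = 10, and 10 ≠ 12 — OK.
C2: max(9, 10) = 10 — OK.
C3: a5 = 9, a6 = 4; 9 > 4 (want ≤) — violated.
C4: a2=10, a4=9, a6=4; 0 of them equal 11, not exactly one — violated.
C5: a2 = 10 > 7, so we need a4 ≤ 7; but a4 = 9 > 7 — violated.
C6: a2 + a6 = 10 + 4 = 14 — OK.
C7: a3 = 18 is in {17, 18, 19} — OK.
C8: a6 − a3 = 4 − 18 = -14 — OK.
C9: a5 + a3 + a2 = 9 + 18 + 10 = 37 — OK.
C10: |10 − 9| = 1, not 2 — violated.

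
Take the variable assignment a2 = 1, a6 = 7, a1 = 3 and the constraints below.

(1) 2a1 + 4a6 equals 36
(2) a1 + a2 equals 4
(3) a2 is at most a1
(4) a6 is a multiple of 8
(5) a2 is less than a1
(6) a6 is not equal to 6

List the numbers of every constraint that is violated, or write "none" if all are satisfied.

No — constraints 1, 4 are not satisfied.

(1) 2a1 + 4a6 = 2(3) + 4(7) = 34, not 36 — fails.
(2) a1 + a2 = 3 + 1 = 4 — holds.
(3) a2 = 1, a1 = 3; 1 ≤ 3 — holds.
(4) 7 = 8*0 + 7, so 8 does not divide 7 — fails.
(5) a2 = 1, a1 = 3; 1 < 3 — holds.
(6) a6 = 7, and 7 ≠ 6 — holds.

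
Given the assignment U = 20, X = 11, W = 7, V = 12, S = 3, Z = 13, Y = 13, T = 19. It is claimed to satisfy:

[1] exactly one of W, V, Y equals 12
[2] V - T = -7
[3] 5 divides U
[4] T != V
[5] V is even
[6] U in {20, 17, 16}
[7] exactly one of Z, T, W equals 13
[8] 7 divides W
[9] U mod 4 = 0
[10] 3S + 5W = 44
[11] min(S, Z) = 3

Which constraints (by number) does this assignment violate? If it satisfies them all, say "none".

None — every constraint holds.

[1] W=7, V=12, Y=13; 1 of them equals 12 — satisfied.
[2] V - T = 12 - 19 = -7 — satisfied.
[3] 20 / 5 = 4, so 5 divides 20 — satisfied.
[4] T = 19, V = 12; distinct — satisfied.
[5] V = 12 is even — satisfied.
[6] U = 20 is in {20, 17, 16} — satisfied.
[7] Z=13, T=19, W=7; 1 of them equals 13 — satisfied.
[8] 7 / 7 = 1, so 7 divides 7 — satisfied.
[9] 20 mod 4 = 0 — satisfied.
[10] 3S + 5W = 3(3) + 5(7) = 44 — satisfied.
[11] min(3, 13) = 3 — satisfied.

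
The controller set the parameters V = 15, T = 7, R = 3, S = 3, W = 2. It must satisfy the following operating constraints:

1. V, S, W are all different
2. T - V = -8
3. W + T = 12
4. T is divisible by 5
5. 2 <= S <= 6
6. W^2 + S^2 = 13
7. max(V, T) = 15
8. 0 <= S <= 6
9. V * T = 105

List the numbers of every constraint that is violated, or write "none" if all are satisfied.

1. values 15, 3, 2 are pairwise distinct  true
2. T - V = 7 - 15 = -8  true
3. W + T = 2 + 7 = 9, not 12  false
4. 7 = 5*1 + 2, so 5 does not divide 7  false
5. S = 3 lies in [2, 6]  true
6. W^2 + S^2 = 2^2 + 3^2 = 4 + 9 = 13  true
7. max(15, 7) = 15  true
8. S = 3 lies in [0, 6]  true
9. V * T = 15 * 7 = 105  true

Constraints 3, 4 do not hold.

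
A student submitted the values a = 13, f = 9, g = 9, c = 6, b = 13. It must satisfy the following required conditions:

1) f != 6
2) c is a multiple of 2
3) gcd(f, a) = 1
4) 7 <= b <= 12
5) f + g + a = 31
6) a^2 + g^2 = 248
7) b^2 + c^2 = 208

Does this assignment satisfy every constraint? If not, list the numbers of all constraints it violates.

The assignment fails constraints 4, 6, and 7.

1) f = 9, and 9 ≠ 6  yes
2) 6 / 2 = 3, so 2 divides 6  yes
3) gcd(9, 13) = 1  yes
4) b = 13 is outside [7, 12]  no
5) f + g + a = 9 + 9 + 13 = 31  yes
6) a^2 + g^2 = 13^2 + 9^2 = 169 + 81 = 250, not 248  no
7) b^2 + c^2 = 13^2 + 6^2 = 169 + 36 = 205, not 208  no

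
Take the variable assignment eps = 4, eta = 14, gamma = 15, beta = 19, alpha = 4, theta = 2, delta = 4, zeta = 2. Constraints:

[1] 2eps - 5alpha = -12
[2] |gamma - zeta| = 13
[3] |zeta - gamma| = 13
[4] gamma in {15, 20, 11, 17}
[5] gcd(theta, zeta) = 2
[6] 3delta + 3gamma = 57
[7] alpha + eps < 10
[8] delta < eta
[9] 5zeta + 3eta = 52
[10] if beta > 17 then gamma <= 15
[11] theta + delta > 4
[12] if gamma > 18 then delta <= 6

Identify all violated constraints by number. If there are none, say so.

[1] 2eps - 5alpha = 2(4) - 5(4) = -12  holds
[2] |15 - 2| = 13  holds
[3] |2 - 15| = 13  holds
[4] gamma = 15 is in {15, 20, 11, 17}  holds
[5] gcd(2, 2) = 2  holds
[6] 3delta + 3gamma = 3(4) + 3(15) = 57  holds
[7] alpha + eps = 4 + 4 = 8; 8 < 10  holds
[8] delta = 4, eta = 14; 4 < 14  holds
[9] 5zeta + 3eta = 5(2) + 3(14) = 52  holds
[10] beta = 19 > 17, so we need gamma ≤ 15; gamma = 15 ≤ 15  holds
[11] theta + delta = 2 + 4 = 6; 6 > 4  holds
[12] gamma = 15, not > 18; antecedent false, conditional vacuously true  holds

None — every constraint holds.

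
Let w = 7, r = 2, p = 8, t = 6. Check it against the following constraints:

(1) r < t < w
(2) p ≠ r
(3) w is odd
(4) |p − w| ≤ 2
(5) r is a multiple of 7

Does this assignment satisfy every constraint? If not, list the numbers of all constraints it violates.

(1) values 2 < 6 < 7 — holds.
(2) p = 8, r = 2; distinct — holds.
(3) w = 7 is odd — holds.
(4) |8 − 7| = 1; 1 ≤ 2 — holds.
(5) 2 = 7×0 + 2, so 7 does not divide 2 — does not hold.

Violated: 5.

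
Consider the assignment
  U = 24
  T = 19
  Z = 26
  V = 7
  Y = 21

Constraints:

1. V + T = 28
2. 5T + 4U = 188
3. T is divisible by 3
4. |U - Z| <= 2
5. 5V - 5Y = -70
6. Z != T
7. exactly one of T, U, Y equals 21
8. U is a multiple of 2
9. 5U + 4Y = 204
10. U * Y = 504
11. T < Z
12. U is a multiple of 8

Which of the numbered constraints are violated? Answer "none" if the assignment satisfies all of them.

Constraints 1, 2, 3 do not hold.

1. V + T = 7 + 19 = 26, not 28 — violated.
2. 5T + 4U = 5(19) + 4(24) = 191, not 188 — violated.
3. 19 = 3*6 + 1, so 3 does not divide 19 — violated.
4. |24 - 26| = 2; 2 ≤ 2 — satisfied.
5. 5V - 5Y = 5(7) - 5(21) = -70 — satisfied.
6. Z = 26, T = 19; distinct — satisfied.
7. T=19, U=24, Y=21; 1 of them equals 21 — satisfied.
8. 24 / 2 = 12, so 2 divides 24 — satisfied.
9. 5U + 4Y = 5(24) + 4(21) = 204 — satisfied.
10. U * Y = 24 * 21 = 504 — satisfied.
11. T = 19, Z = 26; 19 < 26 — satisfied.
12. 24 / 8 = 3, so 8 divides 24 — satisfied.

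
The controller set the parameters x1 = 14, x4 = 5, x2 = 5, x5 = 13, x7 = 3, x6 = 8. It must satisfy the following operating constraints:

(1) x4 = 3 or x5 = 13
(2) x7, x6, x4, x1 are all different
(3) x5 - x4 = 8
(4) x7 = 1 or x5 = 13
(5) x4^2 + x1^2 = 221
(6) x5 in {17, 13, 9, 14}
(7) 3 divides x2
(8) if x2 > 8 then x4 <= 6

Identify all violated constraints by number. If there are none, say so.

The assignment fails constraint 7.

(1) x4 = 5 ≠ 3, but x5 = 13 = 13 (second disjunct) — satisfied.
(2) values 3, 8, 5, 14 are pairwise distinct — satisfied.
(3) x5 - x4 = 13 - 5 = 8 — satisfied.
(4) x7 = 3 ≠ 1, but x5 = 13 = 13 (second disjunct) — satisfied.
(5) x4^2 + x1^2 = 5^2 + 14^2 = 25 + 196 = 221 — satisfied.
(6) x5 = 13 is in {17, 13, 9, 14} — satisfied.
(7) 5 = 3*1 + 2, so 3 does not divide 5 — violated.
(8) x2 = 5, not > 8; antecedent false, conditional vacuously true — satisfied.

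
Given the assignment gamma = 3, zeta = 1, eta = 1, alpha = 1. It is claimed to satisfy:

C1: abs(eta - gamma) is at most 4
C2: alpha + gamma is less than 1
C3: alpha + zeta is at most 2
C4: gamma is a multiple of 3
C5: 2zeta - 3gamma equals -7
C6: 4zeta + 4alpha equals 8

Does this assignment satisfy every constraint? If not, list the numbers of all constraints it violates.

C1: abs(1 - 3) = 2; 2 ≤ 4 — OK.
C2: alpha + gamma = 1 + 3 = 4; 4 ≥ 1, bound 1 not met — violated.
C3: alpha + zeta = 1 + 1 = 2; 2 ≤ 2 — OK.
C4: 3 / 3 = 1, so 3 divides 3 — OK.
C5: 2zeta - 3gamma = 2(1) - 3(3) = -7 — OK.
C6: 4zeta + 4alpha = 4(1) + 4(1) = 8 — OK.

The assignment fails constraint 2.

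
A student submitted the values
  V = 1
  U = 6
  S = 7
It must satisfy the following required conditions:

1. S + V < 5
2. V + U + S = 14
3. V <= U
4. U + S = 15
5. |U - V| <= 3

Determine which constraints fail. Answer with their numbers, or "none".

1. S + V = 7 + 1 = 8; 8 ≥ 5, bound 5 not met — does not hold.
2. V + U + S = 1 + 6 + 7 = 14 — holds.
3. V = 1, U = 6; 1 ≤ 6 — holds.
4. U + S = 6 + 7 = 13, not 15 — does not hold.
5. |6 - 1| = 5; 5 > 3, exceeds bound 3 — does not hold.

Constraints 1, 4, 5 do not hold.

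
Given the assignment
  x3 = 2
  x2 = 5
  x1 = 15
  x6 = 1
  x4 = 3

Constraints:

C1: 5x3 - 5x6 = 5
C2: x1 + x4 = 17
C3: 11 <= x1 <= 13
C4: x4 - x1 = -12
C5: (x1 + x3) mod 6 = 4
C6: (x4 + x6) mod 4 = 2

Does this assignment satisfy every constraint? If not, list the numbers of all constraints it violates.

Violated: 2, 3, 5, 6.

C1: 5x3 - 5x6 = 5(2) - 5(1) = 5 — holds.
C2: x1 + x4 = 15 + 3 = 18, not 17 — fails.
C3: x1 = 15 is outside [11, 13] — fails.
C4: x4 - x1 = 3 - 15 = -12 — holds.
C5: x1 + x3 = 17; 17 mod 6 = 5, not 4 — fails.
C6: x4 + x6 = 4; 4 mod 4 = 0, not 2 — fails.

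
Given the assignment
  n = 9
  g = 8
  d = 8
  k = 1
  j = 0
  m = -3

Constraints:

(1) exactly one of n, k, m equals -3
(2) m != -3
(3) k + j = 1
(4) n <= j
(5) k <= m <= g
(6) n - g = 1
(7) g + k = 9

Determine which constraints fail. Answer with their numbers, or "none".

No — constraints 2, 4, and 5 are not satisfied.

(1) n=9, k=1, m=-3; 1 of them equals -3  holds
(2) m = -3, but -3 is required to differ  fails
(3) k + j = 1 + 0 = 1  holds
(4) n = 9, j = 0; 9 > 0 (want ≤)  fails
(5) values 1, -3, 8; k = 1 is not <= m = -3  fails
(6) n - g = 9 - 8 = 1  holds
(7) g + k = 8 + 1 = 9  holds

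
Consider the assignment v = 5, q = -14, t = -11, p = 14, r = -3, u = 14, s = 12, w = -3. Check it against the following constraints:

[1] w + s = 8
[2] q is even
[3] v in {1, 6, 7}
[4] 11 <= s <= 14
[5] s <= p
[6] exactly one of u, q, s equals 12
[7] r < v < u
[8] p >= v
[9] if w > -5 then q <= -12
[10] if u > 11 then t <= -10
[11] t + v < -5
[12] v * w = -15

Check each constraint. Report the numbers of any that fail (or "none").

Violated: 1 and 3.

[1] w + s = -3 + 12 = 9, not 8  no
[2] q = -14 is even  yes
[3] v = 5 is not in {1, 6, 7}  no
[4] s = 12 lies in [11, 14]  yes
[5] s = 12, p = 14; 12 ≤ 14  yes
[6] u=14, q=-14, s=12; 1 of them equals 12  yes
[7] values -3 < 5 < 14  yes
[8] p = 14, v = 5; 14 ≥ 5  yes
[9] w = -3 > -5, so we need q ≤ -12; q = -14 ≤ -12  yes
[10] u = 14 > 11, so we need t ≤ -10; t = -11 ≤ -10  yes
[11] t + v = -11 + 5 = -6; -6 < -5  yes
[12] v * w = 5 * (-3) = -15  yes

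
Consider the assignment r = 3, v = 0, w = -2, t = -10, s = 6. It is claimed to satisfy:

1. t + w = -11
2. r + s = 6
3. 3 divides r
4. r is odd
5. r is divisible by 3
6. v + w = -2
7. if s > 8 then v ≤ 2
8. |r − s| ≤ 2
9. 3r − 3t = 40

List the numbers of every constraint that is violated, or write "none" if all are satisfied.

No — constraints 1, 2, 8, 9 are not satisfied.

1. t + w = -10 + (-2) = -12, not -11  fails
2. r + s = 3 + 6 = 9, not 6  fails
3. 3 / 3 = 1, so 3 divides 3  holds
4. r = 3 is odd  holds
5. 3 / 3 = 1, so 3 divides 3  holds
6. v + w = 0 + (-2) = -2  holds
7. s = 6, not > 8; antecedent false, conditional vacuously true  holds
8. |3 − 6| = 3; 3 > 2, exceeds bound 2  fails
9. 3r − 3t = 3(3) − 3(-10) = 39, not 40  fails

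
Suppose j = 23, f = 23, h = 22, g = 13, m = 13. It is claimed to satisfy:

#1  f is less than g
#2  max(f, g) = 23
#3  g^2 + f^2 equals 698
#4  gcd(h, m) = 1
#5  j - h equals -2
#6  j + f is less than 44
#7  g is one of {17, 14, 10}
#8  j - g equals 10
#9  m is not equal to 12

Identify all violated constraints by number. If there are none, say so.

#1 f = 23, g = 13; 23 ≥ 13 (want <)  ✘
#2 max(23, 13) = 23  ✔
#3 g^2 + f^2 = 13^2 + 23^2 = 169 + 529 = 698  ✔
#4 gcd(22, 13) = 1  ✔
#5 j - h = 23 - 22 = 1, not -2  ✘
#6 j + f = 23 + 23 = 46; 46 ≥ 44, bound 44 not met  ✘
#7 g = 13 is not in {17, 14, 10}  ✘
#8 j - g = 23 - 13 = 10  ✔
#9 m = 13, and 13 ≠ 12  ✔

Violated: 1, 5, 6, 7.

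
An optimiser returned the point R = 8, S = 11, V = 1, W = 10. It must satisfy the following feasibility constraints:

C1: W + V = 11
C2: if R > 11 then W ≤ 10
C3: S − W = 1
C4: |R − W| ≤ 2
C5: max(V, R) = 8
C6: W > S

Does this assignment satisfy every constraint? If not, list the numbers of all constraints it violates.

C1: W + V = 10 + 1 = 11  ✓
C2: R = 8, not > 11; antecedent false, conditional vacuously true  ✓
C3: S − W = 11 − 10 = 1  ✓
C4: |8 − 10| = 2; 2 ≤ 2  ✓
C5: max(1, 8) = 8  ✓
C6: W = 10, S = 11; 10 ≤ 11 (want >)  ✗

The assignment fails constraint 6.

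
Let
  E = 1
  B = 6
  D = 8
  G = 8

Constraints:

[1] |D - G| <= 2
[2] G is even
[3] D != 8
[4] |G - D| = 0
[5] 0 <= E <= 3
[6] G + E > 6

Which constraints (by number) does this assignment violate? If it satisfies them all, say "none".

[1] |8 - 8| = 0; 0 ≤ 2  ✓
[2] G = 8 is even  ✓
[3] D = 8, but 8 is required to differ  ✗
[4] |8 - 8| = 0  ✓
[5] E = 1 lies in [0, 3]  ✓
[6] G + E = 8 + 1 = 9; 9 > 6  ✓

No — constraint 3 is not satisfied.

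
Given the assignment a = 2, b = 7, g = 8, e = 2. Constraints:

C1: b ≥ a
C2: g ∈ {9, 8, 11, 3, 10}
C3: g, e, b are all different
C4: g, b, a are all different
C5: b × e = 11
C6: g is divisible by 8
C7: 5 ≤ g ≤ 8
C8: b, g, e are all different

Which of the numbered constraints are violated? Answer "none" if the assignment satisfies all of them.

No — constraint 5 is not satisfied.

C1: b = 7, a = 2; 7 ≥ 2  true
C2: g = 8 is in {9, 8, 11, 3, 10}  true
C3: values 8, 2, 7 are pairwise distinct  true
C4: values 8, 7, 2 are pairwise distinct  true
C5: b × e = 7 × 2 = 14, not 11  false
C6: 8 / 8 = 1, so 8 divides 8  true
C7: g = 8 lies in [5, 8]  true
C8: values 7, 8, 2 are pairwise distinct  true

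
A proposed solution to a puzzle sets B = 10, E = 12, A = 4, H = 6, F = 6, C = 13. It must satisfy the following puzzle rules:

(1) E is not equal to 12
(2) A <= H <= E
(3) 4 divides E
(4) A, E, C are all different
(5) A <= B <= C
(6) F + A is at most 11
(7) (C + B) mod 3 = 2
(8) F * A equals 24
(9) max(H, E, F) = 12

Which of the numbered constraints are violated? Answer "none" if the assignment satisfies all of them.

Constraint 1 does not hold.

(1) E = 12, but 12 is required to differ  fails
(2) values 4 <= 6 <= 12  holds
(3) 12 / 4 = 3, so 4 divides 12  holds
(4) values 4, 12, 13 are pairwise distinct  holds
(5) values 4 <= 10 <= 13  holds
(6) F + A = 6 + 4 = 10; 10 ≤ 11  holds
(7) C + B = 23; 23 mod 3 = 2  holds
(8) F * A = 6 * 4 = 24  holds
(9) max(6, 12, 6) = 12  holds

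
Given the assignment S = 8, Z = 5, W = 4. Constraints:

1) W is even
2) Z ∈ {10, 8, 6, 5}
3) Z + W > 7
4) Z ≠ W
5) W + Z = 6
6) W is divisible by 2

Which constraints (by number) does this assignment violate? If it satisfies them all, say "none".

1) W = 4 is even — holds.
2) Z = 5 is in {10, 8, 6, 5} — holds.
3) Z + W = 5 + 4 = 9; 9 > 7 — holds.
4) Z = 5, W = 4; distinct — holds.
5) W + Z = 4 + 5 = 9, not 6 — does not hold.
6) 4 / 2 = 2, so 2 divides 4 — holds.

Constraint 5 is violated.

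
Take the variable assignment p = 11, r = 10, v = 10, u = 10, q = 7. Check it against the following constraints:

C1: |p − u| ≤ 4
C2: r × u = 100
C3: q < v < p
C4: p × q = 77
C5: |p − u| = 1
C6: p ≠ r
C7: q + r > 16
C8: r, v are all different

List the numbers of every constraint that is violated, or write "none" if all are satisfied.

No — constraint 8 is not satisfied.

C1: |11 − 10| = 1; 1 ≤ 4  holds
C2: r × u = 10 × 10 = 100  holds
C3: values 7 < 10 < 11  holds
C4: p × q = 11 × 7 = 77  holds
C5: |11 − 10| = 1  holds
C6: p = 11, r = 10; distinct  holds
C7: q + r = 7 + 10 = 17; 17 > 16  holds
C8: r = v = 10, not all different  fails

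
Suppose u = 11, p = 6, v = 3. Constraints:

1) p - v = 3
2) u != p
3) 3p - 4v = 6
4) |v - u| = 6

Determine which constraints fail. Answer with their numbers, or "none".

No — constraint 4 is not satisfied.

1) p - v = 6 - 3 = 3 — satisfied.
2) u = 11, p = 6; distinct — satisfied.
3) 3p - 4v = 3(6) - 4(3) = 6 — satisfied.
4) |3 - 11| = 8, not 6 — violated.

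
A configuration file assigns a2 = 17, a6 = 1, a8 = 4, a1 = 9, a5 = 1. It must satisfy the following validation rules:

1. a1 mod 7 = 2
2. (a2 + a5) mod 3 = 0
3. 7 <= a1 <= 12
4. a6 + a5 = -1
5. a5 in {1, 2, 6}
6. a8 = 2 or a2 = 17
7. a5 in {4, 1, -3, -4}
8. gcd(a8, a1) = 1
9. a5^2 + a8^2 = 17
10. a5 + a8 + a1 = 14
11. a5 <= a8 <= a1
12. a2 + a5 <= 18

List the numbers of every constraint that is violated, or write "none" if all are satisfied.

Constraint 4 does not hold.

1. 9 mod 7 = 2 — holds.
2. a2 + a5 = 18; 18 mod 3 = 0 — holds.
3. a1 = 9 lies in [7, 12] — holds.
4. a6 + a5 = 1 + 1 = 2, not -1 — fails.
5. a5 = 1 is in {1, 2, 6} — holds.
6. a8 = 4 ≠ 2, but a2 = 17 = 17 (second disjunct) — holds.
7. a5 = 1 is in {4, 1, -3, -4} — holds.
8. gcd(4, 9) = 1 — holds.
9. a5^2 + a8^2 = 1^2 + 4^2 = 1 + 16 = 17 — holds.
10. a5 + a8 + a1 = 1 + 4 + 9 = 14 — holds.
11. values 1 <= 4 <= 9 — holds.
12. a2 + a5 = 17 + 1 = 18; 18 ≤ 18 — holds.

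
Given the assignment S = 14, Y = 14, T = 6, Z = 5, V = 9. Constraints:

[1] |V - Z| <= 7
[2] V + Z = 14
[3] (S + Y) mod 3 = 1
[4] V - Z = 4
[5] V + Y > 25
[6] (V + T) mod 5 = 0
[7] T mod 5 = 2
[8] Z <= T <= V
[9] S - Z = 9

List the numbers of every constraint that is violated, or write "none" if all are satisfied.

Violated: 5 and 7.

[1] |9 - 5| = 4; 4 ≤ 7 — satisfied.
[2] V + Z = 9 + 5 = 14 — satisfied.
[3] S + Y = 28; 28 mod 3 = 1 — satisfied.
[4] V - Z = 9 - 5 = 4 — satisfied.
[5] V + Y = 9 + 14 = 23; 23 ≤ 25, bound 25 not met — violated.
[6] V + T = 15; 15 mod 5 = 0 — satisfied.
[7] 6 mod 5 = 1, not 2 — violated.
[8] values 5 <= 6 <= 9 — satisfied.
[9] S - Z = 14 - 5 = 9 — satisfied.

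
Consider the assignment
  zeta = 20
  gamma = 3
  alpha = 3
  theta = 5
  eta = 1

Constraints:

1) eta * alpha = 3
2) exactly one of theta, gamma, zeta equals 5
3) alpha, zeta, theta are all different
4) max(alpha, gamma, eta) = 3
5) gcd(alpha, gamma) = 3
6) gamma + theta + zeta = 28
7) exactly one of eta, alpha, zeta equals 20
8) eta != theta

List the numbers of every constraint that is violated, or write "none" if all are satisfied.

Yes — all constraints hold.

1) eta * alpha = 1 * 3 = 3  ✔
2) theta=5, gamma=3, zeta=20; 1 of them equals 5  ✔
3) values 3, 20, 5 are pairwise distinct  ✔
4) max(3, 3, 1) = 3  ✔
5) gcd(3, 3) = 3  ✔
6) gamma + theta + zeta = 3 + 5 + 20 = 28  ✔
7) eta=1, alpha=3, zeta=20; 1 of them equals 20  ✔
8) eta = 1, theta = 5; distinct  ✔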